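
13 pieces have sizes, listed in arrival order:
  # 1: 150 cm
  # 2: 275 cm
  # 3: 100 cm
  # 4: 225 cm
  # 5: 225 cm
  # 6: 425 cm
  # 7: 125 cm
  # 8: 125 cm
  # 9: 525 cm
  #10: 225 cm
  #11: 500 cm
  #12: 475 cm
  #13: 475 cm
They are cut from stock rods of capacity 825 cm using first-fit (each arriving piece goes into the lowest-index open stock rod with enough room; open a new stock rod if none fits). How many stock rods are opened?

  150 → stock rod 1 (new)  [load 150/825]
  275 → stock rod 1  [load 425/825]
  100 → stock rod 1  [load 525/825]
  225 → stock rod 1  [load 750/825]
  225 → stock rod 2 (new)  [load 225/825]
  425 → stock rod 2  [load 650/825]
  125 → stock rod 2  [load 775/825]
  125 → stock rod 3 (new)  [load 125/825]
  525 → stock rod 3  [load 650/825]
  225 → stock rod 4 (new)  [load 225/825]
  500 → stock rod 4  [load 725/825]
  475 → stock rod 5 (new)  [load 475/825]
  475 → stock rod 6 (new)  [load 475/825]
6 stock rods opened.

6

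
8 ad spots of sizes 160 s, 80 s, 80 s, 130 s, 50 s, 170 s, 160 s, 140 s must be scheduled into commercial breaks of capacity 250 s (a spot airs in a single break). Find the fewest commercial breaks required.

5

Total = 170 + 160 + 160 + 140 + 130 + 80 + 80 + 50 = 970 s.
Lower bound: ⌈970/250⌉ = 4 commercial breaks.
Also, 5 ad spots each exceed 125 s, and no two of those can share a break, so at least 5 commercial breaks are needed.
A packing using 5 commercial breaks:
  break 1: 170 + 80 = 250
  break 2: 160 + 80 = 240
  break 3: 160 + 50 = 210
  break 4: 140 = 140
  break 5: 130 = 130
This matches the lower bound, so 5 is optimal.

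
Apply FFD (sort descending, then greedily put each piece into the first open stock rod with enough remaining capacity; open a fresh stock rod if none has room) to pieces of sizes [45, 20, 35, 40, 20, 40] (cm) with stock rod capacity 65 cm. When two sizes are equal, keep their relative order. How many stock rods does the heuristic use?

Sorted descending: 45, 40, 40, 35, 20, 20.
  45 → stock rod 1 (new)  [load 45/65]
  40 → stock rod 2 (new)  [load 40/65]
  40 → stock rod 3 (new)  [load 40/65]
  35 → stock rod 4 (new)  [load 35/65]
  20 → stock rod 1  [load 65/65]
  20 → stock rod 2  [load 60/65]
4 stock rods opened.

4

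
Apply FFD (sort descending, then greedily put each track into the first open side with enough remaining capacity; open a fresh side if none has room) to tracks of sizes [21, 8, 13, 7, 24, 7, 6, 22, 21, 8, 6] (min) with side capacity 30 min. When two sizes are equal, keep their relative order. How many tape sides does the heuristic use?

5

Sorted descending: 24, 22, 21, 21, 13, 8, 8, 7, 7, 6, 6.
  24 → side 1 (new)  [load 24/30]
  22 → side 2 (new)  [load 22/30]
  21 → side 3 (new)  [load 21/30]
  21 → side 4 (new)  [load 21/30]
  13 → side 5 (new)  [load 13/30]
  8 → side 2  [load 30/30]
  8 → side 3  [load 29/30]
  7 → side 4  [load 28/30]
  7 → side 5  [load 20/30]
  6 → side 1  [load 30/30]
  6 → side 5  [load 26/30]
5 tape sides opened.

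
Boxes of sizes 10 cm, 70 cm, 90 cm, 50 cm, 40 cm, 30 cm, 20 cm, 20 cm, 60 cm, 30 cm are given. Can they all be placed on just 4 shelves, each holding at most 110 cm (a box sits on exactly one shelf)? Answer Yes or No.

Yes

A valid assignment using 4 shelves:
  shelf 1: 90 + 20 = 110
  shelf 2: 70 + 40 = 110
  shelf 3: 60 + 50 = 110
  shelf 4: 30 + 30 + 20 + 10 = 90
Every load is within 110 cm, so 4 shelves suffice.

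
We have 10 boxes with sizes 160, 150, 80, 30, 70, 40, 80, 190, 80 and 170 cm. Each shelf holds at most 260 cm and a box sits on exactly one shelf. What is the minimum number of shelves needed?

5

Total = 190 + 170 + 160 + 150 + 80 + 80 + 80 + 70 + 40 + 30 = 1050 cm.
Lower bound: ⌈1050/260⌉ = 5 shelves.
A packing using 5 shelves:
  shelf 1: 190 + 70 = 260
  shelf 2: 170 + 80 = 250
  shelf 3: 160 + 80 = 240
  shelf 4: 150 + 80 + 30 = 260
  shelf 5: 40 = 40
This matches the lower bound, so 5 is optimal.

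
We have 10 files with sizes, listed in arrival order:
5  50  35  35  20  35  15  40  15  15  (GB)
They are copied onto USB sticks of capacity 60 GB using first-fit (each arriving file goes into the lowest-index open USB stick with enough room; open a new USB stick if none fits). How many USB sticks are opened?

5

  5 → USB stick 1 (new)  [load 5/60]
  50 → USB stick 1  [load 55/60]
  35 → USB stick 2 (new)  [load 35/60]
  35 → USB stick 3 (new)  [load 35/60]
  20 → USB stick 2  [load 55/60]
  35 → USB stick 4 (new)  [load 35/60]
  15 → USB stick 3  [load 50/60]
  40 → USB stick 5 (new)  [load 40/60]
  15 → USB stick 4  [load 50/60]
  15 → USB stick 5  [load 55/60]
5 USB sticks opened.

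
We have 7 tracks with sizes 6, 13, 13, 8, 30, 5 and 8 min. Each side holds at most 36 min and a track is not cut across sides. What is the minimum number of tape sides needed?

3

Total = 30 + 13 + 13 + 8 + 8 + 6 + 5 = 83 min.
Lower bound: ⌈83/36⌉ = 3 tape sides.
A packing using 3 tape sides:
  side 1: 30 + 6 = 36
  side 2: 13 + 13 + 8 = 34
  side 3: 8 + 5 = 13
This matches the lower bound, so 3 is optimal.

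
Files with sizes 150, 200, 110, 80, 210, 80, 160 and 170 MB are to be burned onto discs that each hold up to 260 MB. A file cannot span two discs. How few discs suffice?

5

Total = 210 + 200 + 170 + 160 + 150 + 110 + 80 + 80 = 1160 MB.
Lower bound: ⌈1160/260⌉ = 5 discs.
A packing using 5 discs:
  disc 1: 210 = 210
  disc 2: 200 = 200
  disc 3: 170 + 80 = 250
  disc 4: 160 + 80 = 240
  disc 5: 150 + 110 = 260
This matches the lower bound, so 5 is optimal.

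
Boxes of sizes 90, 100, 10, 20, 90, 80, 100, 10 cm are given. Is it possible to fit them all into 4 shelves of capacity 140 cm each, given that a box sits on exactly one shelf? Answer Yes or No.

No

Total = 500 cm; ⌈500/140⌉ = 4.
5 boxes each exceed half the capacity and cannot share a shelf, forcing at least 5 shelves.
At least 5 shelves are required, but only 4 are allowed.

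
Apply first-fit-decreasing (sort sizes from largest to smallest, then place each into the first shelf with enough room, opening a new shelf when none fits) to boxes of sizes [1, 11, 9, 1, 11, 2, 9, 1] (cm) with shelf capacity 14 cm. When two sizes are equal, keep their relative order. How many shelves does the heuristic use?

Sorted descending: 11, 11, 9, 9, 2, 1, 1, 1.
  11 → shelf 1 (new)  [load 11/14]
  11 → shelf 2 (new)  [load 11/14]
  9 → shelf 3 (new)  [load 9/14]
  9 → shelf 4 (new)  [load 9/14]
  2 → shelf 1  [load 13/14]
  1 → shelf 1  [load 14/14]
  1 → shelf 2  [load 12/14]
  1 → shelf 2  [load 13/14]
4 shelves opened.

4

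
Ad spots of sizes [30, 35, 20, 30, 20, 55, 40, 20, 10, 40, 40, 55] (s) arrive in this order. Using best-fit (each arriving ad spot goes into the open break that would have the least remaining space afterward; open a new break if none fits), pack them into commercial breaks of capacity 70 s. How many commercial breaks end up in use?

  30 → break 1 (new)  [load 30/70]
  35 → break 1  [load 65/70]
  20 → break 2 (new)  [load 20/70]
  30 → break 2  [load 50/70]
  20 → break 2  [load 70/70]
  55 → break 3 (new)  [load 55/70]
  40 → break 4 (new)  [load 40/70]
  20 → break 4  [load 60/70]
  10 → break 4  [load 70/70]
  40 → break 5 (new)  [load 40/70]
  40 → break 6 (new)  [load 40/70]
  55 → break 7 (new)  [load 55/70]
7 commercial breaks opened.

7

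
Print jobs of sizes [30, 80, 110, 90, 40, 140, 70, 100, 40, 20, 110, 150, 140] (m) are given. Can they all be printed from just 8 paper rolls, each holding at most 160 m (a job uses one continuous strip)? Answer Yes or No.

A valid assignment using 8 paper rolls:
  roll 1: 150 = 150
  roll 2: 140 + 20 = 160
  roll 3: 140 = 140
  roll 4: 110 + 40 = 150
  roll 5: 110 + 40 = 150
  roll 6: 100 + 30 = 130
  roll 7: 90 + 70 = 160
  roll 8: 80 = 80
Every load is within 160 m, so 8 paper rolls suffice.

Yes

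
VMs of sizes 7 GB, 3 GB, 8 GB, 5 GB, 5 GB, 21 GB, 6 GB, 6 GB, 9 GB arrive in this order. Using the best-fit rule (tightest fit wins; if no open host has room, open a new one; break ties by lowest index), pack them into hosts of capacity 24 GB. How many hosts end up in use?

  7 → host 1 (new)  [load 7/24]
  3 → host 1  [load 10/24]
  8 → host 1  [load 18/24]
  5 → host 1  [load 23/24]
  5 → host 2 (new)  [load 5/24]
  21 → host 3 (new)  [load 21/24]
  6 → host 2  [load 11/24]
  6 → host 2  [load 17/24]
  9 → host 4 (new)  [load 9/24]
4 hosts opened.

4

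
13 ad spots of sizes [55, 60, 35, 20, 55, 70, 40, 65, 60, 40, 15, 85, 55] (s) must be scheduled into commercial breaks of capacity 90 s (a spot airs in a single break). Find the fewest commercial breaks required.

Total = 85 + 70 + 65 + 60 + 60 + 55 + 55 + 55 + 40 + 40 + 35 + 20 + 15 = 655 s.
Lower bound: ⌈655/90⌉ = 8 commercial breaks.
A packing using 9 commercial breaks:
  break 1: 85 = 85
  break 2: 70 + 20 = 90
  break 3: 65 + 15 = 80
  break 4: 60 = 60
  break 5: 60 = 60
  break 6: 55 + 35 = 90
  break 7: 55 = 55
  break 8: 55 = 55
  break 9: 40 + 40 = 80
No arrangement into 8 commercial breaks stays within capacity, so 9 is optimal.

9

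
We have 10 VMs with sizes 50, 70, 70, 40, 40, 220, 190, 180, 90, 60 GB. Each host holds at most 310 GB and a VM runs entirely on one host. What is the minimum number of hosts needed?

Total = 220 + 190 + 180 + 90 + 70 + 70 + 60 + 50 + 40 + 40 = 1010 GB.
Lower bound: ⌈1010/310⌉ = 4 hosts.
A packing using 4 hosts:
  host 1: 220 + 90 = 310
  host 2: 190 + 70 + 50 = 310
  host 3: 180 + 70 + 60 = 310
  host 4: 40 + 40 = 80
This matches the lower bound, so 4 is optimal.

4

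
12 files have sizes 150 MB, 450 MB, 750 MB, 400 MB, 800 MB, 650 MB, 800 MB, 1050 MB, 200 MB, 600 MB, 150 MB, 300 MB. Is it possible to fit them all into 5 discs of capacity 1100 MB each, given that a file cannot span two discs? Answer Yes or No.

No

Total = 6300 MB; ⌈6300/1100⌉ = 6.
At least 6 discs are required, but only 5 are allowed.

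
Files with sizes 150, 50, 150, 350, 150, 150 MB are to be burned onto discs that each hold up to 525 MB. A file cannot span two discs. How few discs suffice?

Total = 350 + 150 + 150 + 150 + 150 + 50 = 1000 MB.
Lower bound: ⌈1000/525⌉ = 2 discs.
A packing using 2 discs:
  disc 1: 350 + 150 = 500
  disc 2: 150 + 150 + 150 + 50 = 500
This matches the lower bound, so 2 is optimal.

2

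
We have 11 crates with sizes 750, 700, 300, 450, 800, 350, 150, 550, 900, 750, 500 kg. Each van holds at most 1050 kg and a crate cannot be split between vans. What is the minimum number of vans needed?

Total = 900 + 800 + 750 + 750 + 700 + 550 + 500 + 450 + 350 + 300 + 150 = 6200 kg.
Lower bound: ⌈6200/1050⌉ = 6 vans.
A packing using 7 vans:
  van 1: 900 + 150 = 1050
  van 2: 800 = 800
  van 3: 750 + 300 = 1050
  van 4: 750 = 750
  van 5: 700 + 350 = 1050
  van 6: 550 + 500 = 1050
  van 7: 450 = 450
No arrangement into 6 vans stays within capacity, so 7 is optimal.

7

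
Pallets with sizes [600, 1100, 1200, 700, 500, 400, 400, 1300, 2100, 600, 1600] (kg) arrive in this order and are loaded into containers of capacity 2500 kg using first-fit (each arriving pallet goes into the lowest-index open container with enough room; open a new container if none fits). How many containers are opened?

5

  600 → container 1 (new)  [load 600/2500]
  1100 → container 1  [load 1700/2500]
  1200 → container 2 (new)  [load 1200/2500]
  700 → container 1  [load 2400/2500]
  500 → container 2  [load 1700/2500]
  400 → container 2  [load 2100/2500]
  400 → container 2  [load 2500/2500]
  1300 → container 3 (new)  [load 1300/2500]
  2100 → container 4 (new)  [load 2100/2500]
  600 → container 3  [load 1900/2500]
  1600 → container 5 (new)  [load 1600/2500]
5 containers opened.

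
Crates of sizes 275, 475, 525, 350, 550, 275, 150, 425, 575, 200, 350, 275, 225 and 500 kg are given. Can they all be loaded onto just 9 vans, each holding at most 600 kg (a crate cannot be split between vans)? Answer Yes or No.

Total = 5150 kg; ⌈5150/600⌉ = 9.
The bound of 9 does not rule out 9, but exhaustive search shows no assignment into 9 vans of capacity 600 kg exists — the minimum is 10.

No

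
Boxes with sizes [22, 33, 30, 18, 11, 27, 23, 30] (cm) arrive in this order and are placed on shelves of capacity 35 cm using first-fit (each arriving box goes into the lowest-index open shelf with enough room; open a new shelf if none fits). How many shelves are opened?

7

  22 → shelf 1 (new)  [load 22/35]
  33 → shelf 2 (new)  [load 33/35]
  30 → shelf 3 (new)  [load 30/35]
  18 → shelf 4 (new)  [load 18/35]
  11 → shelf 1  [load 33/35]
  27 → shelf 5 (new)  [load 27/35]
  23 → shelf 6 (new)  [load 23/35]
  30 → shelf 7 (new)  [load 30/35]
7 shelves opened.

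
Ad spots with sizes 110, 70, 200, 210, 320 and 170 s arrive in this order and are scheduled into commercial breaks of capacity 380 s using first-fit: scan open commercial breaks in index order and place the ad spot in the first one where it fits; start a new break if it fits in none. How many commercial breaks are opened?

  110 → break 1 (new)  [load 110/380]
  70 → break 1  [load 180/380]
  200 → break 1  [load 380/380]
  210 → break 2 (new)  [load 210/380]
  320 → break 3 (new)  [load 320/380]
  170 → break 2  [load 380/380]
3 commercial breaks opened.

3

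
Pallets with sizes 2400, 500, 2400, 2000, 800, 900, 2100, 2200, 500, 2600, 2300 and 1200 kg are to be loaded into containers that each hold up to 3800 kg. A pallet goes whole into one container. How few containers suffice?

Total = 2600 + 2400 + 2400 + 2300 + 2200 + 2100 + 2000 + 1200 + 900 + 800 + 500 + 500 = 19900 kg.
Lower bound: ⌈19900/3800⌉ = 6 containers.
Also, 7 pallets each exceed 1900 kg, and no two of those can share a container, so at least 7 containers are needed.
A packing using 7 containers:
  container 1: 2600 + 1200 = 3800
  container 2: 2400 + 900 + 500 = 3800
  container 3: 2400 + 800 + 500 = 3700
  container 4: 2300 = 2300
  container 5: 2200 = 2200
  container 6: 2100 = 2100
  container 7: 2000 = 2000
This matches the lower bound, so 7 is optimal.

7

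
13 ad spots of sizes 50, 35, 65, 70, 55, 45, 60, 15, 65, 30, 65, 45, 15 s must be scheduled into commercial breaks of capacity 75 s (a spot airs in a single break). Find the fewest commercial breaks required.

10

Total = 70 + 65 + 65 + 65 + 60 + 55 + 50 + 45 + 45 + 35 + 30 + 15 + 15 = 615 s.
Lower bound: ⌈615/75⌉ = 9 commercial breaks.
A packing using 10 commercial breaks:
  break 1: 70 = 70
  break 2: 65 = 65
  break 3: 65 = 65
  break 4: 65 = 65
  break 5: 60 + 15 = 75
  break 6: 55 + 15 = 70
  break 7: 50 = 50
  break 8: 45 + 30 = 75
  break 9: 45 = 45
  break 10: 35 = 35
No arrangement into 9 commercial breaks stays within capacity, so 10 is optimal.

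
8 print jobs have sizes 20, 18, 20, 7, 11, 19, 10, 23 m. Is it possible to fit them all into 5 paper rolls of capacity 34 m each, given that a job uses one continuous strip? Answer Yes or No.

Yes

A valid assignment using 5 paper rolls:
  roll 1: 23 + 11 = 34
  roll 2: 20 + 10 = 30
  roll 3: 20 + 7 = 27
  roll 4: 19 = 19
  roll 5: 18 = 18
Every load is within 34 m, so 5 paper rolls suffice.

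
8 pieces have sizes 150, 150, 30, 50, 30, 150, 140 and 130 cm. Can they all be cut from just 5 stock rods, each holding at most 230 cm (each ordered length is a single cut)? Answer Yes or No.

A valid assignment using 5 stock rods:
  stock rod 1: 150 + 50 + 30 = 230
  stock rod 2: 150 + 30 = 180
  stock rod 3: 150 = 150
  stock rod 4: 140 = 140
  stock rod 5: 130 = 130
Every load is within 230 cm, so 5 stock rods suffice.

Yes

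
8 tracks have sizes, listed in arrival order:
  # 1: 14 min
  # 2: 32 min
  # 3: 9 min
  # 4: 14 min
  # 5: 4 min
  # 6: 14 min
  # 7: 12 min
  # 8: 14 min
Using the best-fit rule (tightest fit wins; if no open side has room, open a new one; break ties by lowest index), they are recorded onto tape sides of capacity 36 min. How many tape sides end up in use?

  14 → side 1 (new)  [load 14/36]
  32 → side 2 (new)  [load 32/36]
  9 → side 1  [load 23/36]
  14 → side 3 (new)  [load 14/36]
  4 → side 2  [load 36/36]
  14 → side 3  [load 28/36]
  12 → side 1  [load 35/36]
  14 → side 4 (new)  [load 14/36]
4 tape sides opened.

4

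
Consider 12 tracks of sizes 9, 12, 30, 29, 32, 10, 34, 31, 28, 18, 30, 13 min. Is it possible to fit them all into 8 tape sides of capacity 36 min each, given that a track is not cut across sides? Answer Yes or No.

No

Total = 276 min; ⌈276/36⌉ = 8.
The bound of 8 does not rule out 8, but exhaustive search shows no assignment into 8 tape sides of capacity 36 min exists — the minimum is 9.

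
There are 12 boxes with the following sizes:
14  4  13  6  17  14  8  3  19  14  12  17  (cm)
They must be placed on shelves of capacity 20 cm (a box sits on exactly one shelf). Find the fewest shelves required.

8

Total = 19 + 17 + 17 + 14 + 14 + 14 + 13 + 12 + 8 + 6 + 4 + 3 = 141 cm.
Lower bound: ⌈141/20⌉ = 8 shelves.
A packing using 8 shelves:
  shelf 1: 19 = 19
  shelf 2: 17 + 3 = 20
  shelf 3: 17 = 17
  shelf 4: 14 + 6 = 20
  shelf 5: 14 + 4 = 18
  shelf 6: 14 = 14
  shelf 7: 13 = 13
  shelf 8: 12 + 8 = 20
This matches the lower bound, so 8 is optimal.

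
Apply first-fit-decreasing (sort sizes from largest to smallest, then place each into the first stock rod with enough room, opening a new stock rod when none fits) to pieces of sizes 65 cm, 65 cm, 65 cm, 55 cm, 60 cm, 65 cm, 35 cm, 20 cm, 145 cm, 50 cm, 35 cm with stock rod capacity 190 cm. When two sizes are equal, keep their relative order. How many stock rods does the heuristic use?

Sorted descending: 145, 65, 65, 65, 65, 60, 55, 50, 35, 35, 20.
  145 → stock rod 1 (new)  [load 145/190]
  65 → stock rod 2 (new)  [load 65/190]
  65 → stock rod 2  [load 130/190]
  65 → stock rod 3 (new)  [load 65/190]
  65 → stock rod 3  [load 130/190]
  60 → stock rod 2  [load 190/190]
  55 → stock rod 3  [load 185/190]
  50 → stock rod 4 (new)  [load 50/190]
  35 → stock rod 1  [load 180/190]
  35 → stock rod 4  [load 85/190]
  20 → stock rod 4  [load 105/190]
4 stock rods opened.

4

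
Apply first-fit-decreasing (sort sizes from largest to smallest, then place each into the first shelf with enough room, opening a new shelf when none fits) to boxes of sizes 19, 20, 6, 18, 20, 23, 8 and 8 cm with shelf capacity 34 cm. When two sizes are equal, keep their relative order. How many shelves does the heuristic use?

Sorted descending: 23, 20, 20, 19, 18, 8, 8, 6.
  23 → shelf 1 (new)  [load 23/34]
  20 → shelf 2 (new)  [load 20/34]
  20 → shelf 3 (new)  [load 20/34]
  19 → shelf 4 (new)  [load 19/34]
  18 → shelf 5 (new)  [load 18/34]
  8 → shelf 1  [load 31/34]
  8 → shelf 2  [load 28/34]
  6 → shelf 2  [load 34/34]
5 shelves opened.

5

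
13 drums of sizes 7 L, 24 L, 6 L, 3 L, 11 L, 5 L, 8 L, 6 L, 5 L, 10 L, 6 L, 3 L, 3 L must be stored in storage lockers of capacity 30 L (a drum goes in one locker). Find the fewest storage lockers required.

4

Total = 24 + 11 + 10 + 8 + 7 + 6 + 6 + 6 + 5 + 5 + 3 + 3 + 3 = 97 L.
Lower bound: ⌈97/30⌉ = 4 storage lockers.
A packing using 4 storage lockers:
  locker 1: 24 + 6 = 30
  locker 2: 11 + 10 + 8 = 29
  locker 3: 7 + 6 + 6 + 5 + 5 = 29
  locker 4: 3 + 3 + 3 = 9
This matches the lower bound, so 4 is optimal.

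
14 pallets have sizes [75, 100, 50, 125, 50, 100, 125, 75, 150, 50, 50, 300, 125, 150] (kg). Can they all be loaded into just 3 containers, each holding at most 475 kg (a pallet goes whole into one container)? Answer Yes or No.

No

Total = 1525 kg; ⌈1525/475⌉ = 4.
At least 4 containers are required, but only 3 are allowed.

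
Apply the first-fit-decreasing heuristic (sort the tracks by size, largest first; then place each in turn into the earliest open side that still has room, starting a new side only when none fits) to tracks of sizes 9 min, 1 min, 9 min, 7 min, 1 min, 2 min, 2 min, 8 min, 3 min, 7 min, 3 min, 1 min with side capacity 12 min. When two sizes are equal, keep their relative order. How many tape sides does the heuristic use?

5

Sorted descending: 9, 9, 8, 7, 7, 3, 3, 2, 2, 1, 1, 1.
  9 → side 1 (new)  [load 9/12]
  9 → side 2 (new)  [load 9/12]
  8 → side 3 (new)  [load 8/12]
  7 → side 4 (new)  [load 7/12]
  7 → side 5 (new)  [load 7/12]
  3 → side 1  [load 12/12]
  3 → side 2  [load 12/12]
  2 → side 3  [load 10/12]
  2 → side 3  [load 12/12]
  1 → side 4  [load 8/12]
  1 → side 4  [load 9/12]
  1 → side 4  [load 10/12]
5 tape sides opened.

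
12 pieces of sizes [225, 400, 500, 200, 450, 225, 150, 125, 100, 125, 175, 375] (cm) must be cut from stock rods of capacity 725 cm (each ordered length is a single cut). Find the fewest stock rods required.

5

Total = 500 + 450 + 400 + 375 + 225 + 225 + 200 + 175 + 150 + 125 + 125 + 100 = 3050 cm.
Lower bound: ⌈3050/725⌉ = 5 stock rods.
A packing using 5 stock rods:
  stock rod 1: 500 + 225 = 725
  stock rod 2: 450 + 225 = 675
  stock rod 3: 400 + 200 + 125 = 725
  stock rod 4: 375 + 175 + 150 = 700
  stock rod 5: 125 + 100 = 225
This matches the lower bound, so 5 is optimal.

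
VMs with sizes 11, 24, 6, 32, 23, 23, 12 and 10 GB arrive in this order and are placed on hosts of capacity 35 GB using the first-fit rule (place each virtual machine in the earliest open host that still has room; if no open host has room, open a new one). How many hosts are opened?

  11 → host 1 (new)  [load 11/35]
  24 → host 1  [load 35/35]
  6 → host 2 (new)  [load 6/35]
  32 → host 3 (new)  [load 32/35]
  23 → host 2  [load 29/35]
  23 → host 4 (new)  [load 23/35]
  12 → host 4  [load 35/35]
  10 → host 5 (new)  [load 10/35]
5 hosts opened.

5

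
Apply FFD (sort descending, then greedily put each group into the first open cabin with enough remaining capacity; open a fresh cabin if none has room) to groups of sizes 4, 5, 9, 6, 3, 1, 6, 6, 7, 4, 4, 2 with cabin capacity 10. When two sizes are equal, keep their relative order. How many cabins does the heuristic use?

Sorted descending: 9, 7, 6, 6, 6, 5, 4, 4, 4, 3, 2, 1.
  9 → cabin 1 (new)  [load 9/10]
  7 → cabin 2 (new)  [load 7/10]
  6 → cabin 3 (new)  [load 6/10]
  6 → cabin 4 (new)  [load 6/10]
  6 → cabin 5 (new)  [load 6/10]
  5 → cabin 6 (new)  [load 5/10]
  4 → cabin 3  [load 10/10]
  4 → cabin 4  [load 10/10]
  4 → cabin 5  [load 10/10]
  3 → cabin 2  [load 10/10]
  2 → cabin 6  [load 7/10]
  1 → cabin 1  [load 10/10]
6 cabins opened.

6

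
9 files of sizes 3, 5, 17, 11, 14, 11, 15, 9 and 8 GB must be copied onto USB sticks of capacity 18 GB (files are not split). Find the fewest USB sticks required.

6

Total = 17 + 15 + 14 + 11 + 11 + 9 + 8 + 5 + 3 = 93 GB.
Lower bound: ⌈93/18⌉ = 6 USB sticks.
A packing using 6 USB sticks:
  USB stick 1: 17 = 17
  USB stick 2: 15 + 3 = 18
  USB stick 3: 14 = 14
  USB stick 4: 11 + 5 = 16
  USB stick 5: 11 = 11
  USB stick 6: 9 + 8 = 17
This matches the lower bound, so 6 is optimal.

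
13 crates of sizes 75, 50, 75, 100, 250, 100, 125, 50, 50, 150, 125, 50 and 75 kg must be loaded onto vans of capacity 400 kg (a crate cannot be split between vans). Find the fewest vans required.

4

Total = 250 + 150 + 125 + 125 + 100 + 100 + 75 + 75 + 75 + 50 + 50 + 50 + 50 = 1275 kg.
Lower bound: ⌈1275/400⌉ = 4 vans.
A packing using 4 vans:
  van 1: 250 + 150 = 400
  van 2: 125 + 125 + 100 + 50 = 400
  van 3: 100 + 75 + 75 + 75 + 50 = 375
  van 4: 50 + 50 = 100
This matches the lower bound, so 4 is optimal.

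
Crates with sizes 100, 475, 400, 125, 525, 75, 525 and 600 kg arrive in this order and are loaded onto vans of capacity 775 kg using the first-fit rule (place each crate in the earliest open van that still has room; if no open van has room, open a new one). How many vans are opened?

5

  100 → van 1 (new)  [load 100/775]
  475 → van 1  [load 575/775]
  400 → van 2 (new)  [load 400/775]
  125 → van 1  [load 700/775]
  525 → van 3 (new)  [load 525/775]
  75 → van 1  [load 775/775]
  525 → van 4 (new)  [load 525/775]
  600 → van 5 (new)  [load 600/775]
5 vans opened.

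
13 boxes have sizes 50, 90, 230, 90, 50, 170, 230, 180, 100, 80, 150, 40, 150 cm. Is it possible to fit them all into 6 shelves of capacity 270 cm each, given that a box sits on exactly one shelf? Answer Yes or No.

Total = 1610 cm; ⌈1610/270⌉ = 6.
The bound of 6 does not rule out 6, but exhaustive search shows no assignment into 6 shelves of capacity 270 cm exists — the minimum is 7.

No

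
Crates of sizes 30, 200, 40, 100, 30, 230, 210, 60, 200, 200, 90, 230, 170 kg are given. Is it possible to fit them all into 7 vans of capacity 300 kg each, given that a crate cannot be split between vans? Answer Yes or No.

A valid assignment using 7 vans:
  van 1: 230 + 60 = 290
  van 2: 230 + 40 + 30 = 300
  van 3: 210 + 90 = 300
  van 4: 200 + 100 = 300
  van 5: 200 + 30 = 230
  van 6: 200 = 200
  van 7: 170 = 170
Every load is within 300 kg, so 7 vans suffice.

Yes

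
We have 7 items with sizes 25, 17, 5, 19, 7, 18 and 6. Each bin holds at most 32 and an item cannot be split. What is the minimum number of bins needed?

4

Total = 25 + 19 + 18 + 17 + 7 + 6 + 5 = 97.
Lower bound: ⌈97/32⌉ = 4 bins.
A packing using 4 bins:
  bin 1: 25 + 7 = 32
  bin 2: 19 + 6 + 5 = 30
  bin 3: 18 = 18
  bin 4: 17 = 17
This matches the lower bound, so 4 is optimal.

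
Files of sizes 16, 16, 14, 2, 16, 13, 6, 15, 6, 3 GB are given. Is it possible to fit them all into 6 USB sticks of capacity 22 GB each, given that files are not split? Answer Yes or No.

Yes

A valid assignment using 6 USB sticks:
  USB stick 1: 16 + 6 = 22
  USB stick 2: 16 + 6 = 22
  USB stick 3: 16 + 3 + 2 = 21
  USB stick 4: 15 = 15
  USB stick 5: 14 = 14
  USB stick 6: 13 = 13
Every load is within 22 GB, so 6 USB sticks suffice.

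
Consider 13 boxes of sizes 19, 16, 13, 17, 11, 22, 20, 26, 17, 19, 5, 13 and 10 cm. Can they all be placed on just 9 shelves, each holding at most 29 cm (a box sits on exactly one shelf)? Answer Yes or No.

A valid assignment using 9 shelves:
  shelf 1: 26 = 26
  shelf 2: 22 + 5 = 27
  shelf 3: 20 = 20
  shelf 4: 19 + 10 = 29
  shelf 5: 19 = 19
  shelf 6: 17 + 11 = 28
  shelf 7: 17 = 17
  shelf 8: 16 + 13 = 29
  shelf 9: 13 = 13
Every load is within 29 cm, so 9 shelves suffice.

Yes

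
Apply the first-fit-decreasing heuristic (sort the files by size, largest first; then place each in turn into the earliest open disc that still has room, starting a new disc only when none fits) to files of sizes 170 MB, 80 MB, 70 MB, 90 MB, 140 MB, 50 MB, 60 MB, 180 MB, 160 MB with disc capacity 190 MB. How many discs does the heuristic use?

Sorted descending: 180, 170, 160, 140, 90, 80, 70, 60, 50.
  180 → disc 1 (new)  [load 180/190]
  170 → disc 2 (new)  [load 170/190]
  160 → disc 3 (new)  [load 160/190]
  140 → disc 4 (new)  [load 140/190]
  90 → disc 5 (new)  [load 90/190]
  80 → disc 5  [load 170/190]
  70 → disc 6 (new)  [load 70/190]
  60 → disc 6  [load 130/190]
  50 → disc 4  [load 190/190]
6 discs opened.

6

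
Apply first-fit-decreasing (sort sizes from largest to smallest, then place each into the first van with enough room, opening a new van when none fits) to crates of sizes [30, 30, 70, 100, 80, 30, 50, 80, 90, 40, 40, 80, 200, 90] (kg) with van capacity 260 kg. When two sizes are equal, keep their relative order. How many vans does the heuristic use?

4

Sorted descending: 200, 100, 90, 90, 80, 80, 80, 70, 50, 40, 40, 30, 30, 30.
  200 → van 1 (new)  [load 200/260]
  100 → van 2 (new)  [load 100/260]
  90 → van 2  [load 190/260]
  90 → van 3 (new)  [load 90/260]
  80 → van 3  [load 170/260]
  80 → van 3  [load 250/260]
  80 → van 4 (new)  [load 80/260]
  70 → van 2  [load 260/260]
  50 → van 1  [load 250/260]
  40 → van 4  [load 120/260]
  40 → van 4  [load 160/260]
  30 → van 4  [load 190/260]
  30 → van 4  [load 220/260]
  30 → van 4  [load 250/260]
4 vans opened.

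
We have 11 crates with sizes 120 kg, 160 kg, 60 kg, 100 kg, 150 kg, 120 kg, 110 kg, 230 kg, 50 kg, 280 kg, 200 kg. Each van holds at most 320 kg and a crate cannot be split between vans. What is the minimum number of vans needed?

Total = 280 + 230 + 200 + 160 + 150 + 120 + 120 + 110 + 100 + 60 + 50 = 1580 kg.
Lower bound: ⌈1580/320⌉ = 5 vans.
A packing using 6 vans:
  van 1: 280 = 280
  van 2: 230 + 60 = 290
  van 3: 200 + 120 = 320
  van 4: 160 + 150 = 310
  van 5: 120 + 110 + 50 = 280
  van 6: 100 = 100
No arrangement into 5 vans stays within capacity, so 6 is optimal.

6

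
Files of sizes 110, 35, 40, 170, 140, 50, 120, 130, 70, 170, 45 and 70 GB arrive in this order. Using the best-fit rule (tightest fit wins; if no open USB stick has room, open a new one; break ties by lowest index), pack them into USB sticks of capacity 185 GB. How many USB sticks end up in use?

7

  110 → USB stick 1 (new)  [load 110/185]
  35 → USB stick 1  [load 145/185]
  40 → USB stick 1  [load 185/185]
  170 → USB stick 2 (new)  [load 170/185]
  140 → USB stick 3 (new)  [load 140/185]
  50 → USB stick 4 (new)  [load 50/185]
  120 → USB stick 4  [load 170/185]
  130 → USB stick 5 (new)  [load 130/185]
  70 → USB stick 6 (new)  [load 70/185]
  170 → USB stick 7 (new)  [load 170/185]
  45 → USB stick 3  [load 185/185]
  70 → USB stick 6  [load 140/185]
7 USB sticks opened.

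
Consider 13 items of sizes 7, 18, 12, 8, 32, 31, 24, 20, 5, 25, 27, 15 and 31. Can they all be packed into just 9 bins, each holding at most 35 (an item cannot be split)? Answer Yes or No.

Yes

A valid assignment using 8 bins:
  bin 1: 32 = 32
  bin 2: 31 = 31
  bin 3: 31 = 31
  bin 4: 27 + 8 = 35
  bin 5: 25 + 7 = 32
  bin 6: 24 + 5 = 29
  bin 7: 20 + 15 = 35
  bin 8: 18 + 12 = 30
That uses only 8 ≤ 9, so 9 bins are enough.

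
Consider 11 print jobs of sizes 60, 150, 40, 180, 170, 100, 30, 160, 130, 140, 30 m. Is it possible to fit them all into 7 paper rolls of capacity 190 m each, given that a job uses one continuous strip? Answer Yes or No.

Yes

A valid assignment using 7 paper rolls:
  roll 1: 180 = 180
  roll 2: 170 = 170
  roll 3: 160 + 30 = 190
  roll 4: 150 + 40 = 190
  roll 5: 140 + 30 = 170
  roll 6: 130 + 60 = 190
  roll 7: 100 = 100
Every load is within 190 m, so 7 paper rolls suffice.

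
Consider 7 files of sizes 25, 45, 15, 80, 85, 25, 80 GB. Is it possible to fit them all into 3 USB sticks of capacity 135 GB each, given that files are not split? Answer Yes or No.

A valid assignment using 3 USB sticks:
  USB stick 1: 85 + 45 = 130
  USB stick 2: 80 + 25 + 25 = 130
  USB stick 3: 80 + 15 = 95
Every load is within 135 GB, so 3 USB sticks suffice.

Yes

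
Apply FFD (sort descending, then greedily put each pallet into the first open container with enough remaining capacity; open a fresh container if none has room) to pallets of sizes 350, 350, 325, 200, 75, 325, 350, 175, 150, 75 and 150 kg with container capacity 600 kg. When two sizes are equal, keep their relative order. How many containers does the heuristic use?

Sorted descending: 350, 350, 350, 325, 325, 200, 175, 150, 150, 75, 75.
  350 → container 1 (new)  [load 350/600]
  350 → container 2 (new)  [load 350/600]
  350 → container 3 (new)  [load 350/600]
  325 → container 4 (new)  [load 325/600]
  325 → container 5 (new)  [load 325/600]
  200 → container 1  [load 550/600]
  175 → container 2  [load 525/600]
  150 → container 3  [load 500/600]
  150 → container 4  [load 475/600]
  75 → container 2  [load 600/600]
  75 → container 3  [load 575/600]
5 containers opened.

5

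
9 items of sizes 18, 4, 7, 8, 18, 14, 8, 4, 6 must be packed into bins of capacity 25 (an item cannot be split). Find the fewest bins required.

Total = 18 + 18 + 14 + 8 + 8 + 7 + 6 + 4 + 4 = 87.
Lower bound: ⌈87/25⌉ = 4 bins.
A packing using 4 bins:
  bin 1: 18 + 7 = 25
  bin 2: 18 + 6 = 24
  bin 3: 14 + 8 = 22
  bin 4: 8 + 4 + 4 = 16
This matches the lower bound, so 4 is optimal.

4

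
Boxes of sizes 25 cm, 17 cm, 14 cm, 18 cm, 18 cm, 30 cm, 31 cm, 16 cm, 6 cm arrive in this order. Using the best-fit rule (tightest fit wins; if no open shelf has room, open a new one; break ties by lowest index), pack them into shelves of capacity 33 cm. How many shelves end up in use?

  25 → shelf 1 (new)  [load 25/33]
  17 → shelf 2 (new)  [load 17/33]
  14 → shelf 2  [load 31/33]
  18 → shelf 3 (new)  [load 18/33]
  18 → shelf 4 (new)  [load 18/33]
  30 → shelf 5 (new)  [load 30/33]
  31 → shelf 6 (new)  [load 31/33]
  16 → shelf 7 (new)  [load 16/33]
  6 → shelf 1  [load 31/33]
7 shelves opened.

7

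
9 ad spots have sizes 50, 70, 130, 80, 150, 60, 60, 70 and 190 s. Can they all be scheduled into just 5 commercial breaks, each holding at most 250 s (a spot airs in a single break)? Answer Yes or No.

A valid assignment using 4 commercial breaks:
  break 1: 190 + 60 = 250
  break 2: 150 + 80 = 230
  break 3: 130 + 70 + 50 = 250
  break 4: 70 + 60 = 130
That uses only 4 ≤ 5, so 5 commercial breaks are enough.

Yes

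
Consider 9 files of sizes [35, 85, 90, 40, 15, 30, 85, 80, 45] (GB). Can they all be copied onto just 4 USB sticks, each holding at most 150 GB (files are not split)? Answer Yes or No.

Yes

A valid assignment using 4 USB sticks:
  USB stick 1: 90 + 45 + 15 = 150
  USB stick 2: 85 + 40 = 125
  USB stick 3: 85 + 35 + 30 = 150
  USB stick 4: 80 = 80
Every load is within 150 GB, so 4 USB sticks suffice.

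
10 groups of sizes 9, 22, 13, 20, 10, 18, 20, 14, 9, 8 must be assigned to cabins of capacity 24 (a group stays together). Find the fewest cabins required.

7

Total = 22 + 20 + 20 + 18 + 14 + 13 + 10 + 9 + 9 + 8 = 143.
Lower bound: ⌈143/24⌉ = 6 cabins.
A packing using 7 cabins:
  cabin 1: 22 = 22
  cabin 2: 20 = 20
  cabin 3: 20 = 20
  cabin 4: 18 = 18
  cabin 5: 14 + 10 = 24
  cabin 6: 13 + 9 = 22
  cabin 7: 9 + 8 = 17
No arrangement into 6 cabins stays within capacity, so 7 is optimal.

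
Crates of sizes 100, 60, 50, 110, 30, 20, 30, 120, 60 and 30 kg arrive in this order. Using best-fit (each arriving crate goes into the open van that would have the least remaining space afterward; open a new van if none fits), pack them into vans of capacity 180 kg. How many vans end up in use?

4

  100 → van 1 (new)  [load 100/180]
  60 → van 1  [load 160/180]
  50 → van 2 (new)  [load 50/180]
  110 → van 2  [load 160/180]
  30 → van 3 (new)  [load 30/180]
  20 → van 1  [load 180/180]
  30 → van 3  [load 60/180]
  120 → van 3  [load 180/180]
  60 → van 4 (new)  [load 60/180]
  30 → van 4  [load 90/180]
4 vans opened.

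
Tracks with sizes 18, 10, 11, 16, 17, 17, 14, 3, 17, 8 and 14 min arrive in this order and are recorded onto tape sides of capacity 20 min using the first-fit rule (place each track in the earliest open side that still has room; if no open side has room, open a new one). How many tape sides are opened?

  18 → side 1 (new)  [load 18/20]
  10 → side 2 (new)  [load 10/20]
  11 → side 3 (new)  [load 11/20]
  16 → side 4 (new)  [load 16/20]
  17 → side 5 (new)  [load 17/20]
  17 → side 6 (new)  [load 17/20]
  14 → side 7 (new)  [load 14/20]
  3 → side 2  [load 13/20]
  17 → side 8 (new)  [load 17/20]
  8 → side 3  [load 19/20]
  14 → side 9 (new)  [load 14/20]
9 tape sides opened.

9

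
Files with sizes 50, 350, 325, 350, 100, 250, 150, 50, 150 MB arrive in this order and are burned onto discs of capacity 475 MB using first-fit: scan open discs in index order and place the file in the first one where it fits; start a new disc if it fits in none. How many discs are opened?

  50 → disc 1 (new)  [load 50/475]
  350 → disc 1  [load 400/475]
  325 → disc 2 (new)  [load 325/475]
  350 → disc 3 (new)  [load 350/475]
  100 → disc 2  [load 425/475]
  250 → disc 4 (new)  [load 250/475]
  150 → disc 4  [load 400/475]
  50 → disc 1  [load 450/475]
  150 → disc 5 (new)  [load 150/475]
5 discs opened.

5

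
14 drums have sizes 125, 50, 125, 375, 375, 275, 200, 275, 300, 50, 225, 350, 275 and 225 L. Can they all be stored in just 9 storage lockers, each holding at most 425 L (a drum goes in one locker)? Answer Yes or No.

Yes

A valid assignment using 9 storage lockers:
  locker 1: 375 + 50 = 425
  locker 2: 375 + 50 = 425
  locker 3: 350 = 350
  locker 4: 300 + 125 = 425
  locker 5: 275 + 125 = 400
  locker 6: 275 = 275
  locker 7: 275 = 275
  locker 8: 225 + 200 = 425
  locker 9: 225 = 225
Every load is within 425 L, so 9 storage lockers suffice.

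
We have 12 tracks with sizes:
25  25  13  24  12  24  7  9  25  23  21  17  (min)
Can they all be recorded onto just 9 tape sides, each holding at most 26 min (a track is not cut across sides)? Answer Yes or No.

Total = 225 min; ⌈225/26⌉ = 9.
The bound of 9 does not rule out 9, but exhaustive search shows no assignment into 9 tape sides of capacity 26 min exists — the minimum is 10.

No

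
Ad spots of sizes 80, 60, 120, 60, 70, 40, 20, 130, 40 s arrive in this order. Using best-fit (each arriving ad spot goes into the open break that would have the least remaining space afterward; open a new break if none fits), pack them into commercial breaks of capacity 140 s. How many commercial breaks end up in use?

5

  80 → break 1 (new)  [load 80/140]
  60 → break 1  [load 140/140]
  120 → break 2 (new)  [load 120/140]
  60 → break 3 (new)  [load 60/140]
  70 → break 3  [load 130/140]
  40 → break 4 (new)  [load 40/140]
  20 → break 2  [load 140/140]
  130 → break 5 (new)  [load 130/140]
  40 → break 4  [load 80/140]
5 commercial breaks opened.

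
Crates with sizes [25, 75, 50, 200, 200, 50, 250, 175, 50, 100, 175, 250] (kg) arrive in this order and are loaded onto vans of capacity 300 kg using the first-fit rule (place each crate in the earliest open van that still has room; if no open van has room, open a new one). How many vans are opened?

  25 → van 1 (new)  [load 25/300]
  75 → van 1  [load 100/300]
  50 → van 1  [load 150/300]
  200 → van 2 (new)  [load 200/300]
  200 → van 3 (new)  [load 200/300]
  50 → van 1  [load 200/300]
  250 → van 4 (new)  [load 250/300]
  175 → van 5 (new)  [load 175/300]
  50 → van 1  [load 250/300]
  100 → van 2  [load 300/300]
  175 → van 6 (new)  [load 175/300]
  250 → van 7 (new)  [load 250/300]
7 vans opened.

7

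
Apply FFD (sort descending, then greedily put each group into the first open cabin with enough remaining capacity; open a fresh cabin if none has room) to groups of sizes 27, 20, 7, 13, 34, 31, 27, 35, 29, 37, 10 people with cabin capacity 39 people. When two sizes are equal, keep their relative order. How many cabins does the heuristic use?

Sorted descending: 37, 35, 34, 31, 29, 27, 27, 20, 13, 10, 7.
  37 → cabin 1 (new)  [load 37/39]
  35 → cabin 2 (new)  [load 35/39]
  34 → cabin 3 (new)  [load 34/39]
  31 → cabin 4 (new)  [load 31/39]
  29 → cabin 5 (new)  [load 29/39]
  27 → cabin 6 (new)  [load 27/39]
  27 → cabin 7 (new)  [load 27/39]
  20 → cabin 8 (new)  [load 20/39]
  13 → cabin 8  [load 33/39]
  10 → cabin 5  [load 39/39]
  7 → cabin 4  [load 38/39]
8 cabins opened.

8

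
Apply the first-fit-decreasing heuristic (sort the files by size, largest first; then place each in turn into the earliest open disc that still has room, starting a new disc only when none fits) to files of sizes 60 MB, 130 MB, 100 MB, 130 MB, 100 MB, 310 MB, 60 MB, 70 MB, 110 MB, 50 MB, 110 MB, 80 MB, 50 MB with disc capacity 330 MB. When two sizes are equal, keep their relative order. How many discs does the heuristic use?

5

Sorted descending: 310, 130, 130, 110, 110, 100, 100, 80, 70, 60, 60, 50, 50.
  310 → disc 1 (new)  [load 310/330]
  130 → disc 2 (new)  [load 130/330]
  130 → disc 2  [load 260/330]
  110 → disc 3 (new)  [load 110/330]
  110 → disc 3  [load 220/330]
  100 → disc 3  [load 320/330]
  100 → disc 4 (new)  [load 100/330]
  80 → disc 4  [load 180/330]
  70 → disc 2  [load 330/330]
  60 → disc 4  [load 240/330]
  60 → disc 4  [load 300/330]
  50 → disc 5 (new)  [load 50/330]
  50 → disc 5  [load 100/330]
5 discs opened.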